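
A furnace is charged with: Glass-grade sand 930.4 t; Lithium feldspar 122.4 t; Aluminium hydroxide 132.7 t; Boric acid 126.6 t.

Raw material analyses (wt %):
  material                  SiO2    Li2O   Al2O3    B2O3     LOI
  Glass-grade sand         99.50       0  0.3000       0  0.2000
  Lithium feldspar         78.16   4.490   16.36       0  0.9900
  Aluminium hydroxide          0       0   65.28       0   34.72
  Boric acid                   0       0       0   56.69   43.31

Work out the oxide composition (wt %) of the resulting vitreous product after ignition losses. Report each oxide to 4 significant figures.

Exact precision is held at each step. Mid-chain values are printed with 4-significant-digit rounding at each printed step. Each reported figure is rounded once only — all derived quantities (glass mass, the yield, the totals, ignition loss, the four compositions) are recomputed using the weight values on 1208 t of glass in full float precision as given in question or answer.
Oxide-by-oxide delivered mass:
  SiO2: 930.4·0.9950 + 122.4·0.7816 = 1021 t
  Li2O: 122.4·0.04490 = 5.496 t
  Al2O3: 930.4·0.003000 + 122.4·0.1636 + 132.7·0.6528 = 109.4 t
  B2O3: 126.6·0.5669 = 71.77 t
LOI: 930.4·0.002000 + 122.4·0.009900 + 132.7·0.3472 + 126.6·0.4331 = 104.0 t
The glass mass, total less LOI, = 1312 − 104.0 = 1208 t (consistent with Σ oxide mass)
each oxide over glass, ×100, is wt %

Glass mass = 1208 t (batch 1312 − LOI 104.0).
Composition: SiO2 84.55%, Li2O 0.4549%, Al2O3 9.059%, B2O3 5.941%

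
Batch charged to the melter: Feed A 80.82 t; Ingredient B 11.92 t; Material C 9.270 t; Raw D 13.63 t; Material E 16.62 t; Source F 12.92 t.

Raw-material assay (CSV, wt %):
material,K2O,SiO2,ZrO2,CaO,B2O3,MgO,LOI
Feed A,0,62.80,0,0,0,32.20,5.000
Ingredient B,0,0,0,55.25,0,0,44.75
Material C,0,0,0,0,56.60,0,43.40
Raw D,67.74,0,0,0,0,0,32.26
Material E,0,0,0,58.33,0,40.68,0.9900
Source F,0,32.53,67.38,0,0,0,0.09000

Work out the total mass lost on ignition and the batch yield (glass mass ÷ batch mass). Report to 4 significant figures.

Values along the way are printed rounded off to 4 significant digits as written. All arithmetic keeps full precision through the solve. Every reported figure receives exactly one rounding. The derived quantities, which include the six compositions, yield, totals, glass mass, ignition loss, are rebuilt at full precision, as quoted within the question or the answer, starting from the weights on 127.2 t of glass.
Ignition loss by material:
  Feed A: 80.82 × 0.05000 = 4.041 t
  Ingredient B: 11.92 × 0.4475 = 5.334 t
  Material C: 9.270 × 0.4340 = 4.023 t
  Raw D: 13.63 × 0.3226 = 4.397 t
  Material E: 16.62 × 0.009900 = 0.1645 t
  Source F: 12.92 × 9.000e-04 = 0.01163 t
Total LOI = 17.97 t
Glass = batch − LOI = 145.2 − 17.97 = 127.2 t

LOI loss = 17.97 t; glass = 127.2 t; yield = 87.62%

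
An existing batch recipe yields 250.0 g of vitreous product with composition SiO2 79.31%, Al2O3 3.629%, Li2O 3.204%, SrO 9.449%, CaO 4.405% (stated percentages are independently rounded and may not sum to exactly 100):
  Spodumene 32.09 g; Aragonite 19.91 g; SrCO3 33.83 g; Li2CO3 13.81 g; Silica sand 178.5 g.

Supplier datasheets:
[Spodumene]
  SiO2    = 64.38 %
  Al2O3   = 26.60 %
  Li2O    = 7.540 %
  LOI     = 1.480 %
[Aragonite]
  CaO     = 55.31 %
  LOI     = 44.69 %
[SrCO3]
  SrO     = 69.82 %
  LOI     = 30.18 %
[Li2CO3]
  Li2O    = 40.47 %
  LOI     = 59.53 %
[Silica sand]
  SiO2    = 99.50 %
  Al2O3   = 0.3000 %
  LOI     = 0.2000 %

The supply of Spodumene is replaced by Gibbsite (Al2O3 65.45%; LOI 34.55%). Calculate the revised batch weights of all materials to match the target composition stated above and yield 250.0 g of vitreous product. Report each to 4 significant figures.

Revised batch per 250.0 g vitreous product:
  Gibbsite: 12.95 g
  Aragonite: 19.91 g
  SrCO3: 33.83 g
  Li2CO3: 19.79 g
  Silica sand: 199.3 g
Total batch = 285.8 g; LOI loss = 35.76 g

Mid-chain values are printed with 4-significant-figure rounding when written out. Each numeric step keeps exact precision through the solve. Exactly one rounding lands on each reported value; derived quantities (yield, net glass mass, ignition loss, totals, the five compositions) are re-derived at full precision using the weight values at 250.0 g of glass as set out in the problem or the answer.
Oxide mass targets, per 250.0 g vitreous product:
  SiO2: 79.31% × 250.0 = 198.3 g
  Al2O3: 3.629% × 250.0 = 9.072 g
  Li2O: 3.204% × 250.0 = 8.010 g
  SrO: 9.449% × 250.0 = 23.62 g
  CaO: 4.405% × 250.0 = 11.01 g
Balance tally, oxide-wise, with the batch weights as given, at the basis given (target by target, the sums agree modulo rounding of the values):
  SiO2: 199.3·0.9950 = 198.3 g (target 198.3 g)
  Al2O3: 12.95·0.6545 + 199.3·0.003000 = 9.074 g (target 9.072 g)
  Li2O: 19.79·0.4047 = 8.009 g (target 8.010 g)
  SrO: 33.83·0.6982 = 23.62 g (target 23.62 g)
  CaO: 19.91·0.5531 = 11.01 g (target 11.01 g)
Glass-mass closure: whole batch net of LOI = 250.0 g (summing oxide targets gives 250.0 g; basis as stated: 250.0 g — deltas are rounding alone).
Whole-batch sum: Σ batch = 285.8 g; the LOI term Σ batch·LOI equals 35.76 g; yield = glass ÷ total batch = 87.49%.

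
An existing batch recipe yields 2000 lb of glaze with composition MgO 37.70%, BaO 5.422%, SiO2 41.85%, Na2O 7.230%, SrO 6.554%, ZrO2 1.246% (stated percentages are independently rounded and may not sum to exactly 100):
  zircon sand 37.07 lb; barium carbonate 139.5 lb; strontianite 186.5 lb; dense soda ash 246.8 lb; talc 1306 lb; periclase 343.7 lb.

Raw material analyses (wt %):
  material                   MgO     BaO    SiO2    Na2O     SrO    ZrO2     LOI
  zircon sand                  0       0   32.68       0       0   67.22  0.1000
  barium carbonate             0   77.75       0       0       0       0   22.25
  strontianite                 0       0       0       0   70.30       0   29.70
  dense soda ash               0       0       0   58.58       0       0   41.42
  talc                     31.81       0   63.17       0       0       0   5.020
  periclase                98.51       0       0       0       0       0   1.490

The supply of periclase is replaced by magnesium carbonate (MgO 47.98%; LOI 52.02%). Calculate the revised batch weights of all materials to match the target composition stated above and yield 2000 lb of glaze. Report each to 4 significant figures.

Revised batch per 2000 lb glaze:
  zircon sand: 37.07 lb
  barium carbonate: 139.5 lb
  strontianite: 186.5 lb
  dense soda ash: 246.8 lb
  talc: 1306 lb
  magnesium carbonate: 705.8 lb
Total batch = 2622 lb; LOI loss = 621.4 lb

Values along the way are displayed (rounded to 4 significant digits) within the worked lines; all internal work maintains exact precision end to end. Every reported number carries a single rounding — the derived quantities, which include ignition loss, the totals, net glass mass, the six compositions, yield, are computed in full float precision, as given in either problem or answer, using the weight values per 2000 lb of glass.
The oxide mass targets at 2000 lb glaze:
  MgO: 37.70% × 2000 = 754.0 lb
  BaO: 5.422% × 2000 = 108.4 lb
  SiO2: 41.85% × 2000 = 837.0 lb
  Na2O: 7.230% × 2000 = 144.6 lb
  SrO: 6.554% × 2000 = 131.1 lb
  ZrO2: 1.246% × 2000 = 24.92 lb
Verifying the oxide balance on the weights just shown, at the basis given (sums match the target masses once rounding is allowed for):
  MgO: 1306·0.3181 + 705.8·0.4798 = 754.1 lb (target 754.0 lb)
  BaO: 139.5·0.7775 = 108.5 lb (target 108.4 lb)
  SiO2: 37.07·0.3268 + 1306·0.6317 = 837.1 lb (target 837.0 lb)
  Na2O: 246.8·0.5858 = 144.6 lb (target 144.6 lb)
  SrO: 186.5·0.7030 = 131.1 lb (target 131.1 lb)
  ZrO2: 37.07·0.6722 = 24.92 lb (target 24.92 lb)
Glass-mass bookkeeping: the batch minus its LOI: 2000 lb (the Σ of target masses is 2000 lb; with the basis standing at 2000 lb — deltas are rounding alone).
Summing the batch: Σ batch = 2622 lb; the LOI term Σ batch·LOI equals 621.4 lb; the yield ratio, glass ÷ batch: 76.30%.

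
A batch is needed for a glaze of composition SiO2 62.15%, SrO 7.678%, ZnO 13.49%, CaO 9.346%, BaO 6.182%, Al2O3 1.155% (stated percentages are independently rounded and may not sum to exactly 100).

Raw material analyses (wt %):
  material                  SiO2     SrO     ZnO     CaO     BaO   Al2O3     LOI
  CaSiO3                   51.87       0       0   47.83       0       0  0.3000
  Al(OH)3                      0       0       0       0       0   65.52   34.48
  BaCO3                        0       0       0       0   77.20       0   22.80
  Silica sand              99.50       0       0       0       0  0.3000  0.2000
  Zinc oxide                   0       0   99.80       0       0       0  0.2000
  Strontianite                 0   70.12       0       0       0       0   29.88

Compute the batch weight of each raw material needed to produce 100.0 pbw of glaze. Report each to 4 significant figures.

Batch per 100.0 pbw glaze:
  CaSiO3: 19.54 pbw
  Al(OH)3: 1.523 pbw
  BaCO3: 8.008 pbw
  Silica sand: 52.28 pbw
  Zinc oxide: 13.52 pbw
  Strontianite: 10.95 pbw
Total batch = 105.8 pbw; LOI loss = 5.813 pbw; yield = 94.51%

The intermediate values are displayed (rounded to four significant figures) within the worked lines. Each numeric step runs at exact precision through the solve — each reported value carries a single rounding. Derived quantities, including totals, ignition loss, six oxide percentages, yield, glass mass, are recomputed starting from the weights for 100.0 pbw of glass at full precision as they appear in the problem or the answer.
Oxide-by-oxide targets in 100.0 pbw glaze:
  SiO2: 62.15% × 100.0 = 62.15 pbw
  SrO: 7.678% × 100.0 = 7.678 pbw
  ZnO: 13.49% × 100.0 = 13.49 pbw
  CaO: 9.346% × 100.0 = 9.346 pbw
  BaO: 6.182% × 100.0 = 6.182 pbw
  Al2O3: 1.155% × 100.0 = 1.155 pbw
Verifying the oxide balance per the reported batch figures, for the quoted basis mass (target by target, the sums agree exact up to rounding of places):
  SiO2: 19.54·0.5187 + 52.28·0.9950 = 62.15 pbw (target 62.15 pbw)
  SrO: 10.95·0.7012 = 7.678 pbw (target 7.678 pbw)
  ZnO: 13.52·0.9980 = 13.49 pbw (target 13.49 pbw)
  CaO: 19.54·0.4783 = 9.346 pbw (target 9.346 pbw)
  BaO: 8.008·0.7720 = 6.182 pbw (target 6.182 pbw)
  Al2O3: 1.523·0.6552 + 52.28·0.003000 = 1.155 pbw (target 1.155 pbw)
Glass-mass sanity pass: batch total minus LOI = 100.0 pbw (summing oxide targets gives 100.0 pbw; with the basis standing at 100.0 pbw — deltas are rounding alone).
Whole-batch sum: Σ batch = 105.8 pbw; Σ batch·LOI gives LOI loss = 5.813 pbw; yield = glass ÷ total batch = 94.51%.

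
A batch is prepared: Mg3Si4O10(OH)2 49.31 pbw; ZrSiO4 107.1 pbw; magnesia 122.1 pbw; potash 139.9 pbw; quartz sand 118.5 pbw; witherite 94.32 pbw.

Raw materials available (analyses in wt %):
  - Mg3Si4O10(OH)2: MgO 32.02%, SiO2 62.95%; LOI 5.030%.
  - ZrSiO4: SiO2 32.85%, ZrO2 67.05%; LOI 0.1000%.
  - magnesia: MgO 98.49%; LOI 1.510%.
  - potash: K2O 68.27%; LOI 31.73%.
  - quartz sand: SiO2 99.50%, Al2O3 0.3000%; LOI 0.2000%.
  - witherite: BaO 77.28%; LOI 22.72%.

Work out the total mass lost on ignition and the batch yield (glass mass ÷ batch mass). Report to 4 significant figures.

LOI loss = 70.49 pbw; glass = 560.7 pbw; yield = 88.83%

All arithmetic maintains full precision all the way through — mid-chain values are displayed with 4-significant-figure rounding alongside each step — each reported result receives exactly one rounding; the derived quantities, which include ignition loss, yield, six oxide percentages, totals, glass mass, are computed at full float precision, as they appear in question or answer, starting from the weights on 560.7 pbw of glass.
LOI of each material in turn:
  Mg3Si4O10(OH)2: 49.31 × 0.05030 = 2.480 pbw
  ZrSiO4: 107.1 × 0.001000 = 0.1071 pbw
  magnesia: 122.1 × 0.01510 = 1.844 pbw
  potash: 139.9 × 0.3173 = 44.39 pbw
  quartz sand: 118.5 × 0.002000 = 0.2370 pbw
  witherite: 94.32 × 0.2272 = 21.43 pbw
Total LOI = 70.49 pbw
Glass = batch − LOI = 631.2 − 70.49 = 560.7 pbw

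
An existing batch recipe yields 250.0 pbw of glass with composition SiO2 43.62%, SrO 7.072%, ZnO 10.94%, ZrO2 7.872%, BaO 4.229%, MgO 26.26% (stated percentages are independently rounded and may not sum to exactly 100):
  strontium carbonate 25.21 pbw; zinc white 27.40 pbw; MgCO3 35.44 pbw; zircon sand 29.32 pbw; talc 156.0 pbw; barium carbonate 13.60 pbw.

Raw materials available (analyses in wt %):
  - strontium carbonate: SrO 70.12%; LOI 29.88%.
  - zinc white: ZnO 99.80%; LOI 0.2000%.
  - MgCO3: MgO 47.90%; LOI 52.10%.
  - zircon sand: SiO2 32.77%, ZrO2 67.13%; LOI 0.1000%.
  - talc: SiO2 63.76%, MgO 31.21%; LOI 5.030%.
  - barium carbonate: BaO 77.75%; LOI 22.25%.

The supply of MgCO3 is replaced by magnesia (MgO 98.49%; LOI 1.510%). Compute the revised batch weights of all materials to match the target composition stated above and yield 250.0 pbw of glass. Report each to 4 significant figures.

Revised batch per 250.0 pbw glass:
  strontium carbonate: 25.21 pbw
  zinc white: 27.40 pbw
  magnesia: 17.23 pbw
  zircon sand: 29.32 pbw
  talc: 156.0 pbw
  barium carbonate: 13.60 pbw
Total batch = 268.8 pbw; LOI loss = 18.75 pbw

Each numeric step holds full float precision at each step — mid-chain values are displayed rounded to four significant figures within the worked lines — each reported number takes exactly one rounding — all derived quantities (LOI, the six compositions, yield, the totals, net glass mass) are carried from the batch weights for 250.0 pbw of glass at full float precision, as quoted within either problem or answer.
Target oxide masses per 250.0 pbw glass:
  SiO2: 43.62% × 250.0 = 109.0 pbw
  SrO: 7.072% × 250.0 = 17.68 pbw
  ZnO: 10.94% × 250.0 = 27.35 pbw
  ZrO2: 7.872% × 250.0 = 19.68 pbw
  BaO: 4.229% × 250.0 = 10.57 pbw
  MgO: 26.26% × 250.0 = 65.65 pbw
A balance pass over the oxides, applying the batch weights above, on the stated basis (summed amounts equal target values modulo rounding of the values):
  SiO2: 29.32·0.3277 + 156.0·0.6376 = 109.1 pbw (target 109.0 pbw)
  SrO: 25.21·0.7012 = 17.68 pbw (target 17.68 pbw)
  ZnO: 27.40·0.9980 = 27.35 pbw (target 27.35 pbw)
  ZrO2: 29.32·0.6713 = 19.68 pbw (target 19.68 pbw)
  BaO: 13.60·0.7775 = 10.57 pbw (target 10.57 pbw)
  MgO: 17.23·0.9849 + 156.0·0.3121 = 65.66 pbw (target 65.65 pbw)
Glass mass check: batch Σ − ignition loss = 250.0 pbw (summing oxide targets gives 250.0 pbw; basis as stated: 250.0 pbw — rounding explains the deltas).
Summing the batch: Σ batch = 268.8 pbw; LOI removed, Σ of batch·LOI: 18.75 pbw; yield = glass ÷ total batch = 93.02%.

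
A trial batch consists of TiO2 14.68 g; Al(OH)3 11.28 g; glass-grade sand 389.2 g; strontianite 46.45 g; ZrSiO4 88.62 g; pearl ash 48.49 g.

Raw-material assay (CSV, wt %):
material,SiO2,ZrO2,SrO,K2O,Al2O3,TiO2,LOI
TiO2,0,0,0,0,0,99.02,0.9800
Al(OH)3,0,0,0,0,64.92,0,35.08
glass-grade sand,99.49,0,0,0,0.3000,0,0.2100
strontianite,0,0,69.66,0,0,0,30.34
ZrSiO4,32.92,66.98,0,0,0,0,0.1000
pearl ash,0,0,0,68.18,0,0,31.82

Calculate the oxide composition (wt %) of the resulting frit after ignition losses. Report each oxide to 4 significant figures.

Glass mass = 564.2 g (batch 598.7 − LOI 34.53).
Composition: SiO2 73.80%, ZrO2 10.52%, SrO 5.735%, K2O 5.860%, Al2O3 1.505%, TiO2 2.576%

All internal work keeps full float precision from first step to last — intermediates appear (rounded to four significant digits) within the worked lines; each reported number undergoes a single rounding — derived quantities are recomputed using the weight values per 564.2 g of glass in full float precision (net glass mass, totals, the six compositions, the yield, LOI) as quoted within the question or the answer.
Oxide masses out of the charge:
  SiO2: 389.2·0.9949 + 88.62·0.3292 = 416.4 g
  ZrO2: 88.62·0.6698 = 59.36 g
  SrO: 46.45·0.6966 = 32.36 g
  K2O: 48.49·0.6818 = 33.06 g
  Al2O3: 11.28·0.6492 + 389.2·0.003000 = 8.491 g
  TiO2: 14.68·0.9902 = 14.54 g
LOI: 14.68·0.009800 + 11.28·0.3508 + 389.2·0.002100 + 46.45·0.3034 + 88.62·0.001000 + 48.49·0.3182 = 34.53 g
Resulting glass, batch − LOI: 598.7 − 34.53 = 564.2 g (consistent with Σ oxide mass)
wt % = oxide mass / glass mass × 100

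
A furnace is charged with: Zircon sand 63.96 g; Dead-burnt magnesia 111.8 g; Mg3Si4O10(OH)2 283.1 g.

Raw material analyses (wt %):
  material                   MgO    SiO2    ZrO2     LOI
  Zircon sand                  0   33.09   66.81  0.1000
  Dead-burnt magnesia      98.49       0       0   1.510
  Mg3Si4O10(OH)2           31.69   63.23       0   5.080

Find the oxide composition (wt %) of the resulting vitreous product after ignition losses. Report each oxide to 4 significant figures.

Values along the way are shown (rounded to four significant digits) on the page. All internal work runs at full float precision from first step to last. Each reported result takes just one rounding. Derived quantities are computed in full float precision (totals, ignition loss, net glass mass, three oxide percentages, yield) from the batch weights on 442.7 g of glass as set out in either problem or answer.
What the batch supplies per oxide:
  MgO: 111.8·0.9849 + 283.1·0.3169 = 199.8 g
  SiO2: 63.96·0.3309 + 283.1·0.6323 = 200.2 g
  ZrO2: 63.96·0.6681 = 42.73 g
LOI: 63.96·0.001000 + 111.8·0.01510 + 283.1·0.05080 = 16.13 g
The glass mass, total less LOI, = 458.9 − 16.13 = 442.7 g (equal to the oxide-mass sum)
percent by weight: oxide/glass ×100

Glass mass = 442.7 g (batch 458.9 − LOI 16.13).
Composition: MgO 45.14%, SiO2 45.21%, ZrO2 9.652%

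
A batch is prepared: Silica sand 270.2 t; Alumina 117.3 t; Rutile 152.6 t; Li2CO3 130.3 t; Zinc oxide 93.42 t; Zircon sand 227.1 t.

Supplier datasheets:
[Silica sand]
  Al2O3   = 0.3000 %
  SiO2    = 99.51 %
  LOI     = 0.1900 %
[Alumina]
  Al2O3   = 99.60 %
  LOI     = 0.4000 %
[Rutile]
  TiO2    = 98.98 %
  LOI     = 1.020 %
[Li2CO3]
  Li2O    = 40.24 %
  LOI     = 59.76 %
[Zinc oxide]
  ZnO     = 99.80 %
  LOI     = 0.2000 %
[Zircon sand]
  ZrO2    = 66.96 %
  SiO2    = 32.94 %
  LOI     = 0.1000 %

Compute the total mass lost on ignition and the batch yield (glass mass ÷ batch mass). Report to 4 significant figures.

The intermediate values are printed, rounded to 4 significant figures, within the worked lines; all internal work runs at full precision throughout. Every reported number is rounded exactly once — derived quantities, which include six oxide percentages, totals, LOI, glass mass, the yield, are recomputed in full precision, exactly as printed in question or answer, from the batch weights on 910.1 t of glass.
Per-material ignition loss:
  Silica sand: 270.2 × 0.001900 = 0.5134 t
  Alumina: 117.3 × 0.004000 = 0.4692 t
  Rutile: 152.6 × 0.01020 = 1.557 t
  Li2CO3: 130.3 × 0.5976 = 77.87 t
  Zinc oxide: 93.42 × 0.002000 = 0.1868 t
  Zircon sand: 227.1 × 0.001000 = 0.2271 t
Total LOI = 80.82 t
Glass = batch − LOI = 990.9 − 80.82 = 910.1 t

LOI loss = 80.82 t; glass = 910.1 t; yield = 91.84%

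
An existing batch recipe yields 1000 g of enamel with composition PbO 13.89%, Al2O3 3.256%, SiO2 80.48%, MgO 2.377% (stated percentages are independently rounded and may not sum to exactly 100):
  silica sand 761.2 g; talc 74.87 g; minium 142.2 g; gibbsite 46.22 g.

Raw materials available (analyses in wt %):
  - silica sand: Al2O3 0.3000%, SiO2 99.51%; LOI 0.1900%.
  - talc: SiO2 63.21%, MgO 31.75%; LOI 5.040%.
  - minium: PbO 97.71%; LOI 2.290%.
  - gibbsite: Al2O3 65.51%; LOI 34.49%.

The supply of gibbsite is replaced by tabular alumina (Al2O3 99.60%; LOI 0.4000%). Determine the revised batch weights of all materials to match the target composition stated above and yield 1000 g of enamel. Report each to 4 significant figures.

Working values appear, rounded to 4 significant figures, as written — all arithmetic keeps exact precision at each step. Each reported number takes a single rounding; the derived quantities are re-derived from the batch weights on 1000 g of glass in full float precision (the four compositions, the totals, net glass mass, LOI, yield) exactly as shown in question or answer.
Target masses of each oxide per 1000 g enamel:
  PbO: 13.89% × 1000 = 138.9 g
  Al2O3: 3.256% × 1000 = 32.56 g
  SiO2: 80.48% × 1000 = 804.8 g
  MgO: 2.377% × 1000 = 23.77 g
Verifying the oxide balance given the weights on record, for the quoted basis mass (sum by sum, the targets are met exact up to rounding of places):
  PbO: 142.2·0.9771 = 138.9 g (target 138.9 g)
  Al2O3: 761.2·0.003000 + 30.40·0.9960 = 32.56 g (target 32.56 g)
  SiO2: 761.2·0.9951 + 74.87·0.6321 = 804.8 g (target 804.8 g)
  MgO: 74.87·0.3175 = 23.77 g (target 23.77 g)
Glass-mass bookkeeping: batch Σ − ignition loss = 1000 g (the Σ of target masses is 1000 g; stated basis 1000 g — gaps are rounding artifacts).
Whole-batch sum: Σ batch = 1009 g; LOI loss = Σ batch·LOI = 8.598 g; as yield: glass ÷ batch → 99.15%.

Revised batch per 1000 g enamel:
  silica sand: 761.2 g
  talc: 74.87 g
  minium: 142.2 g
  tabular alumina: 30.40 g
Total batch = 1009 g; LOI loss = 8.598 g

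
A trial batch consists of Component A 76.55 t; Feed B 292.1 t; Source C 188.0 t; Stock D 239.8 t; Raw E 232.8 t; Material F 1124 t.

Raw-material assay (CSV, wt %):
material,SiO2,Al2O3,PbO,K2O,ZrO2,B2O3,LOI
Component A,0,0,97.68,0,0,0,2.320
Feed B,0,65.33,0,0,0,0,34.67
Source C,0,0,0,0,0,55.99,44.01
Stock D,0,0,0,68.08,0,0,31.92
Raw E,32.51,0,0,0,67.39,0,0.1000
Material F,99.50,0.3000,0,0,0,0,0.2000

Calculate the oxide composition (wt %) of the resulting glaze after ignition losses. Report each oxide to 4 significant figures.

Full precision is maintained in all steps; working values are displayed (rounded to four significant digits) as written. Every reported number receives exactly one rounding. All derived quantities are rebuilt starting from the weights at 1888 t of glass in exact precision (six oxide percentages, glass mass, the totals, ignition loss, the yield), as given in question or answer.
Per-oxide mass from batch:
  SiO2: 232.8·0.3251 + 1124·0.9950 = 1194 t
  Al2O3: 292.1·0.6533 + 1124·0.003000 = 194.2 t
  PbO: 76.55·0.9768 = 74.77 t
  K2O: 239.8·0.6808 = 163.3 t
  ZrO2: 232.8·0.6739 = 156.9 t
  B2O3: 188.0·0.5599 = 105.3 t
LOI: 76.55·0.02320 + 292.1·0.3467 + 188.0·0.4401 + 239.8·0.3192 + 232.8·0.001000 + 1124·0.002000 = 264.8 t
Glass mass = batch − LOI = 2153 − 264.8 = 1888 t (= the summed oxide contributions)
each wt % is 100 × oxide ÷ glass

Glass mass = 1888 t (batch 2153 − LOI 264.8).
Composition: SiO2 63.23%, Al2O3 10.28%, PbO 3.960%, K2O 8.645%, ZrO2 8.308%, B2O3 5.574%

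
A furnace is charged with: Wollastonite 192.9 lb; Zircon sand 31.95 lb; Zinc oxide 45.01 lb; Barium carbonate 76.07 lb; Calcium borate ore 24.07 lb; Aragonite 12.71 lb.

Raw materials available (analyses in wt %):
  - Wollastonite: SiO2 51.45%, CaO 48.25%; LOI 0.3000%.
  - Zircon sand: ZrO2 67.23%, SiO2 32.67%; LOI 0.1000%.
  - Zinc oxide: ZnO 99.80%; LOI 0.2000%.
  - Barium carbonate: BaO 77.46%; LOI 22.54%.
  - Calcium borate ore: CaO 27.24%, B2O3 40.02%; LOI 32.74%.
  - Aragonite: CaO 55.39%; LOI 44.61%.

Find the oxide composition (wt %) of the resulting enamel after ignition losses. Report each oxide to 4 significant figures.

The intermediate values are shown, with 4-significant-figure rounding, across the worked steps; each numeric step keeps full precision at each step; each reported result is rounded only once — all derived quantities are re-derived starting from the weights per 351.3 lb of glass in full precision (the totals, net glass mass, the yield, ignition loss, six oxide percentages) as written in the question or the answer.
Oxide-by-oxide delivered mass:
  ZrO2: 31.95·0.6723 = 21.48 lb
  SiO2: 192.9·0.5145 + 31.95·0.3267 = 109.7 lb
  ZnO: 45.01·0.9980 = 44.92 lb
  CaO: 192.9·0.4825 + 24.07·0.2724 + 12.71·0.5539 = 106.7 lb
  B2O3: 24.07·0.4002 = 9.633 lb
  BaO: 76.07·0.7746 = 58.92 lb
LOI: 192.9·0.003000 + 31.95·0.001000 + 45.01·0.002000 + 76.07·0.2254 + 24.07·0.3274 + 12.71·0.4461 = 31.40 lb
Glass = total batch minus LOI = 382.7 − 31.40 = 351.3 lb (consistent with Σ oxide mass)
each oxide over glass, ×100, is wt %

Glass mass = 351.3 lb (batch 382.7 − LOI 31.40).
Composition: ZrO2 6.114%, SiO2 31.22%, ZnO 12.79%, CaO 30.36%, B2O3 2.742%, BaO 16.77%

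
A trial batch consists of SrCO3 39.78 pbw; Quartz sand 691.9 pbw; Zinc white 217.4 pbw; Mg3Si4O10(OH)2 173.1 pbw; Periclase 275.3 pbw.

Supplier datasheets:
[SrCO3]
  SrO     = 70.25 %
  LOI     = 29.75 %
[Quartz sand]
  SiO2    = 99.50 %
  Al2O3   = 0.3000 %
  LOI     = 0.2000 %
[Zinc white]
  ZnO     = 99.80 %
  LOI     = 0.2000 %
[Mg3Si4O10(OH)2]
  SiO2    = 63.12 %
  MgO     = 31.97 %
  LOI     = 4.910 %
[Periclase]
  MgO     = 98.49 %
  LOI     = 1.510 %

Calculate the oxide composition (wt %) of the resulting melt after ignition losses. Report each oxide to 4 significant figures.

Glass mass = 1371 pbw (batch 1397 − LOI 26.31).
Composition: SiO2 58.18%, ZnO 15.82%, Al2O3 0.1514%, MgO 23.81%, SrO 2.038%

Rounding to 4 significant figures governs each working value as printed — all arithmetic holds full float precision through every step — every reported value undergoes a single rounding — the derived quantities, including totals, five oxide percentages, the yield, ignition loss, glass mass, are recomputed from the batch weights at 1371 pbw of glass at full float precision, precisely as stated by the problem or the answer.
Oxide-by-oxide delivered mass:
  SiO2: 691.9·0.9950 + 173.1·0.6312 = 797.7 pbw
  ZnO: 217.4·0.9980 = 217.0 pbw
  Al2O3: 691.9·0.003000 = 2.076 pbw
  MgO: 173.1·0.3197 + 275.3·0.9849 = 326.5 pbw
  SrO: 39.78·0.7025 = 27.95 pbw
LOI: 39.78·0.2975 + 691.9·0.002000 + 217.4·0.002000 + 173.1·0.04910 + 275.3·0.01510 = 26.31 pbw
Glass = total batch minus LOI = 1397 − 26.31 = 1371 pbw (matching Σ of the oxides)
each oxide over glass, ×100, is wt %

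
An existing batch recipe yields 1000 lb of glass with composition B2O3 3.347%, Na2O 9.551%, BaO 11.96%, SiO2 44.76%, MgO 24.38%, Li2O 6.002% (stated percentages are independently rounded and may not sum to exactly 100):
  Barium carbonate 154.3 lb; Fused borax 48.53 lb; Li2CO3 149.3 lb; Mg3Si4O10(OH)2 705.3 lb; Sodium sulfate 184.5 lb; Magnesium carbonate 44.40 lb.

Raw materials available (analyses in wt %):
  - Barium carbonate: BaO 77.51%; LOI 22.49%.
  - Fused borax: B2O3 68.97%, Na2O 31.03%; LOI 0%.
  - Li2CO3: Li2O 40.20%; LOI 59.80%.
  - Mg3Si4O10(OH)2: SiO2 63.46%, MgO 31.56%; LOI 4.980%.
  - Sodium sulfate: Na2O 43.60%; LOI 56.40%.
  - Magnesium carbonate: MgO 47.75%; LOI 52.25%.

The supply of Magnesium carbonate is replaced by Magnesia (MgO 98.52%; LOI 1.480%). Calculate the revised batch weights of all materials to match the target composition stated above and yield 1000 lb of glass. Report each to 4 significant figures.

Each numeric step runs at full precision at each step — values along the way are shown rounded to four significant figures on the page; every reported result receives exactly one rounding — all derived quantities (six oxide percentages, totals, yield, glass mass, LOI) are re-derived in full precision starting from the weights per 1000 lb of glass, precisely as stated by question or answer.
Target oxide masses per 1000 lb glass:
  B2O3: 3.347% × 1000 = 33.47 lb
  Na2O: 9.551% × 1000 = 95.51 lb
  BaO: 11.96% × 1000 = 119.6 lb
  SiO2: 44.76% × 1000 = 447.6 lb
  MgO: 24.38% × 1000 = 243.8 lb
  Li2O: 6.002% × 1000 = 60.02 lb
Checking each oxide sum working from each reported weight, under the basis named above (every target is met by its sum once rounding is allowed for):
  B2O3: 48.53·0.6897 = 33.47 lb (target 33.47 lb)
  Na2O: 48.53·0.3103 + 184.5·0.4360 = 95.50 lb (target 95.51 lb)
  BaO: 154.3·0.7751 = 119.6 lb (target 119.6 lb)
  SiO2: 705.3·0.6346 = 447.6 lb (target 447.6 lb)
  MgO: 705.3·0.3156 + 21.52·0.9852 = 243.8 lb (target 243.8 lb)
  Li2O: 149.3·0.4020 = 60.02 lb (target 60.02 lb)
Glass-mass bookkeeping: total charge less LOI = 1000 lb (the targets, summed, come to 1000 lb; stated basis 1000 lb — deltas are rounding alone).
Total batch = Σ batch = 1263 lb; ignition loss, Σ(batch × LOI) = 263.5 lb; glass ÷ batch gives a yield of 79.15%.

Revised batch per 1000 lb glass:
  Barium carbonate: 154.3 lb
  Fused borax: 48.53 lb
  Li2CO3: 149.3 lb
  Mg3Si4O10(OH)2: 705.3 lb
  Sodium sulfate: 184.5 lb
  Magnesia: 21.52 lb
Total batch = 1263 lb; LOI loss = 263.5 lb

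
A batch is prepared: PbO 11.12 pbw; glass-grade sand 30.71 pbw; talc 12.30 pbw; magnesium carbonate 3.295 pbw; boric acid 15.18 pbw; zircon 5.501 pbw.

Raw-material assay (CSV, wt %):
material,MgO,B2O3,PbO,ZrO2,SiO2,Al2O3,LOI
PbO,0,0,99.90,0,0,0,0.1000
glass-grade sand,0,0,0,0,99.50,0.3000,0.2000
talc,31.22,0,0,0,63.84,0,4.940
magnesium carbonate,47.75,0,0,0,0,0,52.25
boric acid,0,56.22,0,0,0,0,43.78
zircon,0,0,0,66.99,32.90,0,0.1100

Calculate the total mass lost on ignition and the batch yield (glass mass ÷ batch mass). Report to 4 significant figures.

LOI loss = 9.054 pbw; glass = 69.05 pbw; yield = 88.41%

Rounding to four significant figures extends to each in-between result as printed. The working math holds full precision at all times. Each reported result takes exactly one rounding; derived quantities, which include LOI, totals, glass mass, six oxide percentages, the yield, are carried in full precision, exactly as shown in either problem or answer, from the batch weights on 69.05 pbw of glass.
Ignition loss by material:
  PbO: 11.12 × 0.001000 = 0.01112 pbw
  glass-grade sand: 30.71 × 0.002000 = 0.06142 pbw
  talc: 12.30 × 0.04940 = 0.6076 pbw
  magnesium carbonate: 3.295 × 0.5225 = 1.722 pbw
  boric acid: 15.18 × 0.4378 = 6.646 pbw
  zircon: 5.501 × 0.001100 = 0.006051 pbw
Total LOI = 9.054 pbw
Glass = batch − LOI = 78.11 − 9.054 = 69.05 pbw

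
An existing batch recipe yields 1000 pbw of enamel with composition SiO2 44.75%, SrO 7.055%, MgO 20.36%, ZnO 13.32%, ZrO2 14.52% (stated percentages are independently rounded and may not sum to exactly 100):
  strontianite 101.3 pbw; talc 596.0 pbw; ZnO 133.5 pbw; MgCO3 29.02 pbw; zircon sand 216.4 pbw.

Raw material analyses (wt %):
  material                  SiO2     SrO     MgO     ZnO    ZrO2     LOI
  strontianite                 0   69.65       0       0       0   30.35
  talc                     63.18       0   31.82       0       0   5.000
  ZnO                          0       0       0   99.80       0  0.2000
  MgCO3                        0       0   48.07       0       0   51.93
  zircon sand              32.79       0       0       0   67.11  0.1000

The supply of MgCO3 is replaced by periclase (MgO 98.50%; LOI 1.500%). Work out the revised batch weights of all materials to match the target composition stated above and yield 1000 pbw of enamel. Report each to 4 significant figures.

Each numeric step holds full float precision throughout; in-progress results appear rounded to four significant figures in the printout; a single rounding finalizes every reported number. All derived quantities (the five compositions, LOI, the yield, glass mass, the totals) are rebuilt in full float precision from the batch weights at 1000 pbw of glass, as written in the question or the answer.
Target masses of each oxide per 1000 pbw enamel:
  SiO2: 44.75% × 1000 = 447.5 pbw
  SrO: 7.055% × 1000 = 70.55 pbw
  MgO: 20.36% × 1000 = 203.6 pbw
  ZnO: 13.32% × 1000 = 133.2 pbw
  ZrO2: 14.52% × 1000 = 145.2 pbw
Checking each oxide sum working from each reported weight, against the basis in use (sums match the target masses exact up to rounding of places):
  SiO2: 596.0·0.6318 + 216.4·0.3279 = 447.5 pbw (target 447.5 pbw)
  SrO: 101.3·0.6965 = 70.56 pbw (target 70.55 pbw)
  MgO: 596.0·0.3182 + 14.16·0.9850 = 203.6 pbw (target 203.6 pbw)
  ZnO: 133.5·0.9980 = 133.2 pbw (target 133.2 pbw)
  ZrO2: 216.4·0.6711 = 145.2 pbw (target 145.2 pbw)
Glass mass check: Σ batch − LOI loss = 1000 pbw (per-oxide target masses sum to 1000 pbw; with the basis standing at 1000 pbw — rounding explains the deltas).
Total batch = Σ batch = 1061 pbw; ignition loss, Σ(batch × LOI) = 61.24 pbw; yield, glass over the total, = 94.23%.

Revised batch per 1000 pbw enamel:
  strontianite: 101.3 pbw
  talc: 596.0 pbw
  ZnO: 133.5 pbw
  periclase: 14.16 pbw
  zircon sand: 216.4 pbw
Total batch = 1061 pbw; LOI loss = 61.24 pbw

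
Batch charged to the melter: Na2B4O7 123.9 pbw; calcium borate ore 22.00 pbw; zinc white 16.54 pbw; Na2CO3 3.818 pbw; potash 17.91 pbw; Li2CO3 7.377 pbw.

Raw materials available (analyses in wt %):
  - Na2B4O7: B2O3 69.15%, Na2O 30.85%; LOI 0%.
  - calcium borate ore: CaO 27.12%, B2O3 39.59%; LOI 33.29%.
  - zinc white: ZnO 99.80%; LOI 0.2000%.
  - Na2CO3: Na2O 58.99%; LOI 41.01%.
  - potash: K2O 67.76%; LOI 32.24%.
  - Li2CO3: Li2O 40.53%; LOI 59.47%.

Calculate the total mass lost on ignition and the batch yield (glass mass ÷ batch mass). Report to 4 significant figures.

LOI loss = 19.08 pbw; glass = 172.5 pbw; yield = 90.04%

Every computation keeps full precision at every stage — mid-chain values are printed with 4-significant-figure rounding in the printout; each reported figure is rounded a single time; the derived quantities, which include the totals, ignition loss, net glass mass, yield, six oxide percentages, are rebuilt in exact precision, as set out in the problem or the answer, using the weight values for 172.5 pbw of glass.
Ignition loss by material:
  Na2B4O7: 123.9 × 0 = 0 pbw
  calcium borate ore: 22.00 × 0.3329 = 7.324 pbw
  zinc white: 16.54 × 0.002000 = 0.03308 pbw
  Na2CO3: 3.818 × 0.4101 = 1.566 pbw
  potash: 17.91 × 0.3224 = 5.774 pbw
  Li2CO3: 7.377 × 0.5947 = 4.387 pbw
Total LOI = 19.08 pbw
Glass = batch − LOI = 191.5 − 19.08 = 172.5 pbw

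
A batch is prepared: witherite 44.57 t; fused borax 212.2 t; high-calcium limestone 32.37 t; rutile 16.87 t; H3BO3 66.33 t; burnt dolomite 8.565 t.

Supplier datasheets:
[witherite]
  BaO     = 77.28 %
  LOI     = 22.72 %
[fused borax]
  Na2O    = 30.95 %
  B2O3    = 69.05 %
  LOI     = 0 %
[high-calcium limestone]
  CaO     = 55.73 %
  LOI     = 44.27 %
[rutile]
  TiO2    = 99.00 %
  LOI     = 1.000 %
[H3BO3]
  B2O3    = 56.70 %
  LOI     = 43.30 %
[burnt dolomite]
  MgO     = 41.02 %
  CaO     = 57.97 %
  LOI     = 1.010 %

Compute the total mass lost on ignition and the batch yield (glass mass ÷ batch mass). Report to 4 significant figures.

All arithmetic holds full precision at every stage; in-progress results are shown rounded to four significant figures as written — each reported value is rounded only once. The derived quantities are carried in full precision (totals, the six compositions, glass mass, LOI, the yield) from the weighed amounts per 327.5 t of glass as they appear in question or answer.
Ignition loss by material:
  witherite: 44.57 × 0.2272 = 10.13 t
  fused borax: 212.2 × 0 = 0 t
  high-calcium limestone: 32.37 × 0.4427 = 14.33 t
  rutile: 16.87 × 0.01000 = 0.1687 t
  H3BO3: 66.33 × 0.4330 = 28.72 t
  burnt dolomite: 8.565 × 0.01010 = 0.08651 t
Total LOI = 53.43 t
Glass = batch − LOI = 380.9 − 53.43 = 327.5 t

LOI loss = 53.43 t; glass = 327.5 t; yield = 85.97%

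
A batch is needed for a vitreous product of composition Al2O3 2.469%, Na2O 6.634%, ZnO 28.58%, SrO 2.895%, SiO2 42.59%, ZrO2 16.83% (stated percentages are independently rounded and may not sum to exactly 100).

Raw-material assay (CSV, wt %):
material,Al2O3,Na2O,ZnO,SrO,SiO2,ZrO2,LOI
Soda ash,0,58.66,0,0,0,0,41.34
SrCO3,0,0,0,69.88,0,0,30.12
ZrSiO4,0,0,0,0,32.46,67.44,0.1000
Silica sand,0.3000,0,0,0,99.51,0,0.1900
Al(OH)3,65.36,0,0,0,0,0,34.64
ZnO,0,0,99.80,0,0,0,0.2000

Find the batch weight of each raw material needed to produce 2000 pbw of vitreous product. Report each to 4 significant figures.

Rounding to four significant digits governs every intermediate as displayed. Every computation maintains exact precision throughout — exactly one rounding is applied to each reported number — the derived quantities, including yield, LOI, six oxide percentages, totals, glass mass, are carried from the weighed amounts per 2000 pbw of glass at full precision, as written in the problem or the answer.
The oxide mass targets at 2000 pbw vitreous product:
  Al2O3: 2.469% × 2000 = 49.38 pbw
  Na2O: 6.634% × 2000 = 132.7 pbw
  ZnO: 28.58% × 2000 = 571.6 pbw
  SrO: 2.895% × 2000 = 57.90 pbw
  SiO2: 42.59% × 2000 = 851.8 pbw
  ZrO2: 16.83% × 2000 = 336.6 pbw
Balance tally, oxide-wise, applying the batch weights above, relative to the basis at hand (every target is met by its sum once rounding is allowed for):
  Al2O3: 693.2·0.003000 + 72.37·0.6536 = 49.38 pbw (target 49.38 pbw)
  Na2O: 226.2·0.5866 = 132.7 pbw (target 132.7 pbw)
  ZnO: 572.7·0.9980 = 571.6 pbw (target 571.6 pbw)
  SrO: 82.86·0.6988 = 57.90 pbw (target 57.90 pbw)
  SiO2: 499.1·0.3246 + 693.2·0.9951 = 851.8 pbw (target 851.8 pbw)
  ZrO2: 499.1·0.6744 = 336.6 pbw (target 336.6 pbw)
Mass balance on the glass: net batch after ignition = 2000 pbw (targets for the oxides total 2000 pbw; against the stated basis, 2000 pbw — gaps are rounding artifacts).
Adding the batch up: Σ batch = 2146 pbw; LOI loss = Σ batch·LOI = 146.5 pbw; yield: glass divided by total = 93.17%.

Batch per 2000 pbw vitreous product:
  Soda ash: 226.2 pbw
  SrCO3: 82.86 pbw
  ZrSiO4: 499.1 pbw
  Silica sand: 693.2 pbw
  Al(OH)3: 72.37 pbw
  ZnO: 572.7 pbw
Total batch = 2146 pbw; LOI loss = 146.5 pbw; yield = 93.17%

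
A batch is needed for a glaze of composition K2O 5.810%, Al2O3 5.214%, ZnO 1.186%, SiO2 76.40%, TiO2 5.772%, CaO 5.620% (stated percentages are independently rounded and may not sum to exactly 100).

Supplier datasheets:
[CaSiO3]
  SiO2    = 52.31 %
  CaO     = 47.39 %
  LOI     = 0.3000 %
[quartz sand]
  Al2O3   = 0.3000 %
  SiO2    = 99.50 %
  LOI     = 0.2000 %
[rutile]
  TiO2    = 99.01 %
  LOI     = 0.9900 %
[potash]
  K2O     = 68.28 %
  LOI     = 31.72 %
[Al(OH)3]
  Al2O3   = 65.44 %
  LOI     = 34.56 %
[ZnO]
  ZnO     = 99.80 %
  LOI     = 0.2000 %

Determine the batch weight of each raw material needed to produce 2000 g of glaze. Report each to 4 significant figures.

Batch per 2000 g glaze:
  CaSiO3: 237.2 g
  quartz sand: 1411 g
  rutile: 116.6 g
  potash: 170.2 g
  Al(OH)3: 152.9 g
  ZnO: 23.77 g
Total batch = 2112 g; LOI loss = 111.6 g; yield = 94.72%

Full precision is carried at all times — values along the way are displayed (rounded to 4 significant figures) across the worked steps; a single rounding produces each reported value; derived quantities are carried from the weighed amounts per 2000 g of glass in exact precision (ignition loss, the six compositions, net glass mass, the yield, the totals) precisely as stated by either problem or answer.
Target oxide masses per 2000 g glaze:
  K2O: 5.810% × 2000 = 116.2 g
  Al2O3: 5.214% × 2000 = 104.3 g
  ZnO: 1.186% × 2000 = 23.72 g
  SiO2: 76.40% × 2000 = 1528 g
  TiO2: 5.772% × 2000 = 115.4 g
  CaO: 5.620% × 2000 = 112.4 g
Mass-balance tally per oxide given the weights on record, relative to the basis at hand (each sum matches its target mass within answer rounding):
  K2O: 170.2·0.6828 = 116.2 g (target 116.2 g)
  Al2O3: 1411·0.003000 + 152.9·0.6544 = 104.3 g (target 104.3 g)
  ZnO: 23.77·0.9980 = 23.72 g (target 23.72 g)
  SiO2: 237.2·0.5231 + 1411·0.9950 = 1528 g (target 1528 g)
  TiO2: 116.6·0.9901 = 115.4 g (target 115.4 g)
  CaO: 237.2·0.4739 = 112.4 g (target 112.4 g)
Glass-mass closure: batch Σ − ignition loss = 2000 g (targets for the oxides total 2000 g; against the stated basis, 2000 g — rounding explains the deltas).
Total batch = Σ batch = 2112 g; LOI loss = Σ batch·LOI = 111.6 g; yield: glass divided by total = 94.72%.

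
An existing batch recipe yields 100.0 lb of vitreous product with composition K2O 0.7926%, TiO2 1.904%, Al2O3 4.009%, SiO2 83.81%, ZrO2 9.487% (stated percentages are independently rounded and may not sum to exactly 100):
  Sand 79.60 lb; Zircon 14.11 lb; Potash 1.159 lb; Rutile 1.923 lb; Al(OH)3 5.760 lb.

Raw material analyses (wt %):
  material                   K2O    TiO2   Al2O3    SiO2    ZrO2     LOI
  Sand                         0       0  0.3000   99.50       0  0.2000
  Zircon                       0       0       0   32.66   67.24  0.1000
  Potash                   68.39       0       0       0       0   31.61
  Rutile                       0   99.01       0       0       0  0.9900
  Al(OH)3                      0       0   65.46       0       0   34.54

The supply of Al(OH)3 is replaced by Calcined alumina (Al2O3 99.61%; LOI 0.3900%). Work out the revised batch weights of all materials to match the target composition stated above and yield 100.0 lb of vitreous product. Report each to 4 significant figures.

Revised batch per 100.0 lb vitreous product:
  Sand: 79.60 lb
  Zircon: 14.11 lb
  Potash: 1.159 lb
  Rutile: 1.923 lb
  Calcined alumina: 3.785 lb
Total batch = 100.6 lb; LOI loss = 0.5735 lb

The working math keeps exact precision from start to finish. Rounding to four significant digits extends to every intermediate as printed — every reported number is rounded exactly once; the derived quantities, which include the yield, net glass mass, five oxide percentages, ignition loss, the totals, are recomputed at full precision, as written in either problem or answer, starting from the weights per 100.0 lb of glass.
Target masses of each oxide per 100.0 lb vitreous product:
  K2O: 0.7926% × 100.0 = 0.7926 lb
  TiO2: 1.904% × 100.0 = 1.904 lb
  Al2O3: 4.009% × 100.0 = 4.009 lb
  SiO2: 83.81% × 100.0 = 83.81 lb
  ZrO2: 9.487% × 100.0 = 9.487 lb
Balance tally, oxide-wise, given the weights on record, for the quoted basis mass (delivered sums recover each target once rounding is allowed for):
  K2O: 1.159·0.6839 = 0.7926 lb (target 0.7926 lb)
  TiO2: 1.923·0.9901 = 1.904 lb (target 1.904 lb)
  Al2O3: 79.60·0.003000 + 3.785·0.9961 = 4.009 lb (target 4.009 lb)
  SiO2: 79.60·0.9950 + 14.11·0.3266 = 83.81 lb (target 83.81 lb)
  ZrO2: 14.11·0.6724 = 9.488 lb (target 9.487 lb)
Glass mass check: whole batch net of LOI = 100.0 lb (the targets, summed, come to 100.0 lb; with the basis standing at 100.0 lb — differing by rounding only).
Batch total: Σ batch = 100.6 lb; loss to ignition Σ batch·LOI = 0.5735 lb; glass ÷ batch gives a yield of 99.43%.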